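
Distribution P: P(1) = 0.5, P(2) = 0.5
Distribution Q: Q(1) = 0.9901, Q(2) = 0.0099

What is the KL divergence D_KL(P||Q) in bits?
2.3364 bits

D_KL(P||Q) = Σ P(x) log₂(P(x)/Q(x))

Computing term by term:
  P(1)·log₂(P(1)/Q(1)) = 0.5·log₂(0.5/0.9901) = -0.49282
  P(2)·log₂(P(2)/Q(2)) = 0.5·log₂(0.5/0.0099) = 2.82918

D_KL(P||Q) = -0.49282 + 2.82918 = 2.33636 ≈ 2.3364 bits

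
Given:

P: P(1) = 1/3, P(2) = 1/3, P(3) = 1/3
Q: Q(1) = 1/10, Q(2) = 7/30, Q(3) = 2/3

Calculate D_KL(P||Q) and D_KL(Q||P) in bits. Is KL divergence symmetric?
D_KL(P||Q) = 0.4172 bits, D_KL(Q||P) = 0.3729 bits. No, KL divergence is not symmetric.

D_KL(P||Q) = Σ P(x) log₂(P(x)/Q(x))

Computing term by term:
  P(1)·log₂(P(1)/Q(1)) = (1/3)·log₂((1/3)/(1/10)) = 0.57899
  P(2)·log₂(P(2)/Q(2)) = (1/3)·log₂((1/3)/(7/30)) = 0.17152
  P(3)·log₂(P(3)/Q(3)) = (1/3)·log₂((1/3)/(2/3)) = -0.33333

D_KL(P||Q) = 0.57899 + 0.17152 - 0.33333 = 0.41718 ≈ 0.4172 bits

D_KL(Q||P) = Σ Q(x) log₂(Q(x)/P(x))

Computing term by term:
  Q(1)·log₂(Q(1)/P(1)) = (1/10)·log₂((1/10)/(1/3)) = -0.17370
  Q(2)·log₂(Q(2)/P(2)) = (7/30)·log₂((7/30)/(1/3)) = -0.12007
  Q(3)·log₂(Q(3)/P(3)) = (2/3)·log₂((2/3)/(1/3)) = 0.66667

D_KL(Q||P) = -0.17370 - 0.12007 + 0.66667 = 0.37290 ≈ 0.3729 bits

These are NOT equal (difference: 0.0443 bits). KL divergence is asymmetric: D_KL(P||Q) ≠ D_KL(Q||P) in general.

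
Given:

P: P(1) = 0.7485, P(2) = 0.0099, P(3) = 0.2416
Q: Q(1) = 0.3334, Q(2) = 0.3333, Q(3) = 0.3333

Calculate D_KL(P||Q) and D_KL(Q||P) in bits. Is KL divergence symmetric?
D_KL(P||Q) = 0.7109 bits, D_KL(Q||P) = 1.4566 bits. No, KL divergence is not symmetric.

D_KL(P||Q) = Σ P(x) log₂(P(x)/Q(x))

Computing term by term:
  P(1)·log₂(P(1)/Q(1)) = 0.7485·log₂(0.7485/0.3334) = 0.87331
  P(2)·log₂(P(2)/Q(2)) = 0.0099·log₂(0.0099/0.3333) = -0.05023
  P(3)·log₂(P(3)/Q(3)) = 0.2416·log₂(0.2416/0.3333) = -0.11215

D_KL(P||Q) = 0.87331 - 0.05023 - 0.11215 = 0.71093 ≈ 0.7109 bits

D_KL(Q||P) = Σ Q(x) log₂(Q(x)/P(x))

Computing term by term:
  Q(1)·log₂(Q(1)/P(1)) = 0.3334·log₂(0.3334/0.7485) = -0.38899
  Q(2)·log₂(Q(2)/P(2)) = 0.3333·log₂(0.3333/0.0099) = 1.69091
  Q(3)·log₂(Q(3)/P(3)) = 0.3333·log₂(0.3333/0.2416) = 0.15472

D_KL(Q||P) = -0.38899 + 1.69091 + 0.15472 = 1.45664 ≈ 1.4566 bits

These are NOT equal (difference: 0.7457 bits). KL divergence is asymmetric: D_KL(P||Q) ≠ D_KL(Q||P) in general.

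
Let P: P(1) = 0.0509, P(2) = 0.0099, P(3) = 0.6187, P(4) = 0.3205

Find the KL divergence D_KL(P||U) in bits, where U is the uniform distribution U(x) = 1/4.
0.7607 bits

U(i) = 1/4 for all i

D_KL(P||U) = Σ P(x) log₂(P(x) / (1/4))
           = Σ P(x) log₂(P(x)) + log₂(4)
           = log₂(4) - H(P)

H(P) = -Σ P(x) log₂(P(x)):
  -P(1)·log₂(P(1)) = -(0.0509)·log₂(0.0509) = 0.21868
  -P(2)·log₂(P(2)) = -(0.0099)·log₂(0.0099) = 0.06592
  -P(3)·log₂(P(3)) = -(0.6187)·log₂(0.6187) = 0.42857
  -P(4)·log₂(P(4)) = -(0.3205)·log₂(0.3205) = 0.52613
H(P) = 0.21868 + 0.06592 + 0.42857 + 0.52613 = 1.23930 bits

log₂(4) = 2.00000 bits

D_KL(P||U) = 2.00000 - 1.23930 = 0.76070 ≈ 0.7607 bits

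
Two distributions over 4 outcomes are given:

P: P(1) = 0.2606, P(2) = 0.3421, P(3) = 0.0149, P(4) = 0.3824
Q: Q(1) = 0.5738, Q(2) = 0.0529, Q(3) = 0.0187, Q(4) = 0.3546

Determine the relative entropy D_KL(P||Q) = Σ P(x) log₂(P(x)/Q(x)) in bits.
0.6613 bits

D_KL(P||Q) = Σ P(x) log₂(P(x)/Q(x))

Computing term by term:
  P(1)·log₂(P(1)/Q(1)) = 0.2606·log₂(0.2606/0.5738) = -0.29675
  P(2)·log₂(P(2)/Q(2)) = 0.3421·log₂(0.3421/0.0529) = 0.92130
  P(3)·log₂(P(3)/Q(3)) = 0.0149·log₂(0.0149/0.0187) = -0.00488
  P(4)·log₂(P(4)/Q(4)) = 0.3824·log₂(0.3824/0.3546) = 0.04164

D_KL(P||Q) = -0.29675 + 0.92130 - 0.00488 + 0.04164 = 0.66131 ≈ 0.6613 bits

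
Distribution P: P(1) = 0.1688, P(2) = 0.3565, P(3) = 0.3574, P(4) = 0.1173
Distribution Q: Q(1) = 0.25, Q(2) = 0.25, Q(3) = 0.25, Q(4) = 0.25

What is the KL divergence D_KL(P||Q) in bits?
0.1431 bits

D_KL(P||Q) = Σ P(x) log₂(P(x)/Q(x))

Computing term by term:
  P(1)·log₂(P(1)/Q(1)) = 0.1688·log₂(0.1688/0.25) = -0.09564
  P(2)·log₂(P(2)/Q(2)) = 0.3565·log₂(0.3565/0.25) = 0.18252
  P(3)·log₂(P(3)/Q(3)) = 0.3574·log₂(0.3574/0.25) = 0.18428
  P(4)·log₂(P(4)/Q(4)) = 0.1173·log₂(0.1173/0.25) = -0.12806

D_KL(P||Q) = -0.09564 + 0.18252 + 0.18428 - 0.12806 = 0.14310 ≈ 0.1431 bits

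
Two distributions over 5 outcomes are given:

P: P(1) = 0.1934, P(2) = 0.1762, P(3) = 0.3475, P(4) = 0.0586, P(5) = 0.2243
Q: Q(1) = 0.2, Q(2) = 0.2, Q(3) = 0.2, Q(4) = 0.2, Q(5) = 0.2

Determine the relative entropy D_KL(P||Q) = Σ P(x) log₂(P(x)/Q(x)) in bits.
0.1687 bits

D_KL(P||Q) = Σ P(x) log₂(P(x)/Q(x))

Computing term by term:
  P(1)·log₂(P(1)/Q(1)) = 0.1934·log₂(0.1934/0.2) = -0.00936
  P(2)·log₂(P(2)/Q(2)) = 0.1762·log₂(0.1762/0.2) = -0.03221
  P(3)·log₂(P(3)/Q(3)) = 0.3475·log₂(0.3475/0.2) = 0.27696
  P(4)·log₂(P(4)/Q(4)) = 0.0586·log₂(0.0586/0.2) = -0.10378
  P(5)·log₂(P(5)/Q(5)) = 0.2243·log₂(0.2243/0.2) = 0.03711

D_KL(P||Q) = -0.00936 - 0.03221 + 0.27696 - 0.10378 + 0.03711 = 0.16872 ≈ 0.1687 bits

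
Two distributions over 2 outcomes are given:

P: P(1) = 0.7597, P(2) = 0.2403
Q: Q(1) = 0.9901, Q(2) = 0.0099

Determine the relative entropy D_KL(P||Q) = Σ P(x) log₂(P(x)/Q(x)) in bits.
0.8154 bits

D_KL(P||Q) = Σ P(x) log₂(P(x)/Q(x))

Computing term by term:
  P(1)·log₂(P(1)/Q(1)) = 0.7597·log₂(0.7597/0.9901) = -0.29032
  P(2)·log₂(P(2)/Q(2)) = 0.2403·log₂(0.2403/0.0099) = 1.10568

D_KL(P||Q) = -0.29032 + 1.10568 = 0.81536 ≈ 0.8154 bits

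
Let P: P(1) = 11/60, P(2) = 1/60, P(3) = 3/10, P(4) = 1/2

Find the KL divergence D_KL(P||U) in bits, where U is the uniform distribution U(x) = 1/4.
0.4318 bits

U(i) = 1/4 for all i

D_KL(P||U) = Σ P(x) log₂(P(x) / (1/4))
           = Σ P(x) log₂(P(x)) + log₂(4)
           = log₂(4) - H(P)

H(P) = -Σ P(x) log₂(P(x)):
  -P(1)·log₂(P(1)) = -(11/60)·log₂(11/60) = 0.44870
  -P(2)·log₂(P(2)) = -(1/60)·log₂(1/60) = 0.09845
  -P(3)·log₂(P(3)) = -(3/10)·log₂(3/10) = 0.52109
  -P(4)·log₂(P(4)) = -(1/2)·log₂(1/2) = 0.50000
H(P) = 0.44870 + 0.09845 + 0.52109 + 0.50000 = 1.56824 bits

log₂(4) = 2.00000 bits

D_KL(P||U) = 2.00000 - 1.56824 = 0.43176 ≈ 0.4318 bits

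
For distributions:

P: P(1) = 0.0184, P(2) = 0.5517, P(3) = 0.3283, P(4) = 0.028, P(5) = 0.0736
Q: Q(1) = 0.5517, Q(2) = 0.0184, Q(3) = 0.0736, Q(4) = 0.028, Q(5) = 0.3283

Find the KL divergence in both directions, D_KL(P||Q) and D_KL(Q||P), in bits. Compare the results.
D_KL(P||Q) = 3.1659 bits, D_KL(Q||P) = 3.1659 bits. The two directions give exactly the same value for this pair.

D_KL(P||Q) = Σ P(x) log₂(P(x)/Q(x))

Computing term by term:
  P(1)·log₂(P(1)/Q(1)) = 0.0184·log₂(0.0184/0.5517) = -0.09027
  P(2)·log₂(P(2)/Q(2)) = 0.5517·log₂(0.5517/0.0184) = 2.70670
  P(3)·log₂(P(3)/Q(3)) = 0.3283·log₂(0.3283/0.0736) = 0.70822
  P(4)·log₂(P(4)/Q(4)) = 0.028·log₂(0.028/0.028) = 0.00000
  P(5)·log₂(P(5)/Q(5)) = 0.0736·log₂(0.0736/0.3283) = -0.15877

D_KL(P||Q) = -0.09027 + 2.70670 + 0.70822 + 0.00000 - 0.15877 = 3.16588 ≈ 3.1659 bits

D_KL(Q||P) = Σ Q(x) log₂(Q(x)/P(x))

Computing term by term:
  Q(1)·log₂(Q(1)/P(1)) = 0.5517·log₂(0.5517/0.0184) = 2.70670
  Q(2)·log₂(Q(2)/P(2)) = 0.0184·log₂(0.0184/0.5517) = -0.09027
  Q(3)·log₂(Q(3)/P(3)) = 0.0736·log₂(0.0736/0.3283) = -0.15877
  Q(4)·log₂(Q(4)/P(4)) = 0.028·log₂(0.028/0.028) = 0.00000
  Q(5)·log₂(Q(5)/P(5)) = 0.3283·log₂(0.3283/0.0736) = 0.70822

D_KL(Q||P) = 2.70670 - 0.09027 - 0.15877 + 0.00000 + 0.70822 = 3.16588 ≈ 3.1659 bits

These ARE equal here. Q is P with outcomes relabeled (Q(1) = P(2), Q(2) = P(1), Q(3) = P(5), Q(5) = P(3)) by a relabeling that is its own inverse, so the two sums contain exactly the same terms in a different order. This is a special case — KL divergence is not symmetric in general: D_KL(P||Q) ≠ D_KL(Q||P) for most P, Q.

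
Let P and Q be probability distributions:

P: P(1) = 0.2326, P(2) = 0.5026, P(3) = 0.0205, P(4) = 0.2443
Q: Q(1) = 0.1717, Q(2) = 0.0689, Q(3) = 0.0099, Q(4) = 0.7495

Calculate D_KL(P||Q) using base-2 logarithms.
1.1692 bits

D_KL(P||Q) = Σ P(x) log₂(P(x)/Q(x))

Computing term by term:
  P(1)·log₂(P(1)/Q(1)) = 0.2326·log₂(0.2326/0.1717) = 0.10187
  P(2)·log₂(P(2)/Q(2)) = 0.5026·log₂(0.5026/0.0689) = 1.44087
  P(3)·log₂(P(3)/Q(3)) = 0.0205·log₂(0.0205/0.0099) = 0.02153
  P(4)·log₂(P(4)/Q(4)) = 0.2443·log₂(0.2443/0.7495) = -0.39510

D_KL(P||Q) = 0.10187 + 1.44087 + 0.02153 - 0.39510 = 1.16917 ≈ 1.1692 bits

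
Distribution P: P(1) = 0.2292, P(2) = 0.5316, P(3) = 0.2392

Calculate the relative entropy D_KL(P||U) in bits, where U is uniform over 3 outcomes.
0.1196 bits

U(i) = 1/3 for all i

D_KL(P||U) = Σ P(x) log₂(P(x) / (1/3))
           = Σ P(x) log₂(P(x)) + log₂(3)
           = log₂(3) - H(P)

H(P) = -Σ P(x) log₂(P(x)):
  -P(1)·log₂(P(1)) = -(0.2292)·log₂(0.2292) = 0.48712
  -P(2)·log₂(P(2)) = -(0.5316)·log₂(0.5316) = 0.48460
  -P(3)·log₂(P(3)) = -(0.2392)·log₂(0.2392) = 0.49364
H(P) = 0.48712 + 0.48460 + 0.49364 = 1.46536 bits

log₂(3) = 1.58496 bits

D_KL(P||U) = 1.58496 - 1.46536 = 0.11960 ≈ 0.1196 bits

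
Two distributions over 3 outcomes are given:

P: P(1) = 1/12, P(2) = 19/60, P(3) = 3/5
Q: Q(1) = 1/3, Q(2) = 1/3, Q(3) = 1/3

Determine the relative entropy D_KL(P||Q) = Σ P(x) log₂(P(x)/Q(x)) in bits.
0.3187 bits

D_KL(P||Q) = Σ P(x) log₂(P(x)/Q(x))

Computing term by term:
  P(1)·log₂(P(1)/Q(1)) = (1/12)·log₂((1/12)/(1/3)) = -0.16667
  P(2)·log₂(P(2)/Q(2)) = (19/60)·log₂((19/60)/(1/3)) = -0.02343
  P(3)·log₂(P(3)/Q(3)) = (3/5)·log₂((3/5)/(1/3)) = 0.50880

D_KL(P||Q) = -0.16667 - 0.02343 + 0.50880 = 0.31870 ≈ 0.3187 bits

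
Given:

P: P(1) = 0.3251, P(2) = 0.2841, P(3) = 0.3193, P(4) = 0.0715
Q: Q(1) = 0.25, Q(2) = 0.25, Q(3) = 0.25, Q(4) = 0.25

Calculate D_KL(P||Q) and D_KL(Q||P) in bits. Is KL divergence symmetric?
D_KL(P||Q) = 0.1592 bits, D_KL(Q||P) = 0.2224 bits. No, KL divergence is not symmetric.

D_KL(P||Q) = Σ P(x) log₂(P(x)/Q(x))

Computing term by term:
  P(1)·log₂(P(1)/Q(1)) = 0.3251·log₂(0.3251/0.25) = 0.12320
  P(2)·log₂(P(2)/Q(2)) = 0.2841·log₂(0.2841/0.25) = 0.05241
  P(3)·log₂(P(3)/Q(3)) = 0.3193·log₂(0.3193/0.25) = 0.11271
  P(4)·log₂(P(4)/Q(4)) = 0.0715·log₂(0.0715/0.25) = -0.12912

D_KL(P||Q) = 0.12320 + 0.05241 + 0.11271 - 0.12912 = 0.15920 ≈ 0.1592 bits

D_KL(Q||P) = Σ Q(x) log₂(Q(x)/P(x))

Computing term by term:
  Q(1)·log₂(Q(1)/P(1)) = 0.25·log₂(0.25/0.3251) = -0.09474
  Q(2)·log₂(Q(2)/P(2)) = 0.25·log₂(0.25/0.2841) = -0.04612
  Q(3)·log₂(Q(3)/P(3)) = 0.25·log₂(0.25/0.3193) = -0.08825
  Q(4)·log₂(Q(4)/P(4)) = 0.25·log₂(0.25/0.0715) = 0.45148

D_KL(Q||P) = -0.09474 - 0.04612 - 0.08825 + 0.45148 = 0.22237 ≈ 0.2224 bits

These are NOT equal (difference: 0.0632 bits). KL divergence is asymmetric: D_KL(P||Q) ≠ D_KL(Q||P) in general.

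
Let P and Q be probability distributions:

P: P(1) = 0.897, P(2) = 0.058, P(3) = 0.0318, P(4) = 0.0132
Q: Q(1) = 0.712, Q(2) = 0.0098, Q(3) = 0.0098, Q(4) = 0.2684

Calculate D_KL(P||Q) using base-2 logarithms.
0.4443 bits

D_KL(P||Q) = Σ P(x) log₂(P(x)/Q(x))

Computing term by term:
  P(1)·log₂(P(1)/Q(1)) = 0.897·log₂(0.897/0.712) = 0.29891
  P(2)·log₂(P(2)/Q(2)) = 0.058·log₂(0.058/0.0098) = 0.14878
  P(3)·log₂(P(3)/Q(3)) = 0.0318·log₂(0.0318/0.0098) = 0.05400
  P(4)·log₂(P(4)/Q(4)) = 0.0132·log₂(0.0132/0.2684) = -0.05736

D_KL(P||Q) = 0.29891 + 0.14878 + 0.05400 - 0.05736 = 0.44433 ≈ 0.4443 bits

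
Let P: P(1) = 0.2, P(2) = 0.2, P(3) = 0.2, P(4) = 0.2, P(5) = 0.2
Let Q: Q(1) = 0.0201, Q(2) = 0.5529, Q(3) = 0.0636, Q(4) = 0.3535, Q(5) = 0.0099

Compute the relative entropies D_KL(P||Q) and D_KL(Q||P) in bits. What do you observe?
D_KL(P||Q) = 1.4031 bits, D_KL(Q||P) = 0.8869 bits. The two directions give different values (D_KL(P||Q) exceeds D_KL(Q||P) by 0.5162 bits): KL divergence is asymmetric.

D_KL(P||Q) = Σ P(x) log₂(P(x)/Q(x))

Computing term by term:
  P(1)·log₂(P(1)/Q(1)) = 0.2·log₂(0.2/0.0201) = 0.66295
  P(2)·log₂(P(2)/Q(2)) = 0.2·log₂(0.2/0.5529) = -0.29340
  P(3)·log₂(P(3)/Q(3)) = 0.2·log₂(0.2/0.0636) = 0.33058
  P(4)·log₂(P(4)/Q(4)) = 0.2·log₂(0.2/0.3535) = -0.16434
  P(5)·log₂(P(5)/Q(5)) = 0.2·log₂(0.2/0.0099) = 0.86729

D_KL(P||Q) = 0.66295 - 0.29340 + 0.33058 - 0.16434 + 0.86729 = 1.40308 ≈ 1.4031 bits

D_KL(Q||P) = Σ Q(x) log₂(Q(x)/P(x))

Computing term by term:
  Q(1)·log₂(Q(1)/P(1)) = 0.0201·log₂(0.0201/0.2) = -0.06663
  Q(2)·log₂(Q(2)/P(2)) = 0.5529·log₂(0.5529/0.2) = 0.81111
  Q(3)·log₂(Q(3)/P(3)) = 0.0636·log₂(0.0636/0.2) = -0.10512
  Q(4)·log₂(Q(4)/P(4)) = 0.3535·log₂(0.3535/0.2) = 0.29047
  Q(5)·log₂(Q(5)/P(5)) = 0.0099·log₂(0.0099/0.2) = -0.04293

D_KL(Q||P) = -0.06663 + 0.81111 - 0.10512 + 0.29047 - 0.04293 = 0.88690 ≈ 0.8869 bits

These are NOT equal (difference: 0.5162 bits). KL divergence is asymmetric: D_KL(P||Q) ≠ D_KL(Q||P) in general.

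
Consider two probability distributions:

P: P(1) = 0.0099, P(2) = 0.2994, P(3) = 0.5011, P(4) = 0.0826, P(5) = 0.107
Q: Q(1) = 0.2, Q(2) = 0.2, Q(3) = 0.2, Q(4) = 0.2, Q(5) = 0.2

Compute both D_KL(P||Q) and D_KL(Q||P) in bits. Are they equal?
D_KL(P||Q) = 0.5934 bits, D_KL(Q||P) = 0.9215 bits. No, they are not equal.

D_KL(P||Q) = Σ P(x) log₂(P(x)/Q(x))

Computing term by term:
  P(1)·log₂(P(1)/Q(1)) = 0.0099·log₂(0.0099/0.2) = -0.04293
  P(2)·log₂(P(2)/Q(2)) = 0.2994·log₂(0.2994/0.2) = 0.17427
  P(3)·log₂(P(3)/Q(3)) = 0.5011·log₂(0.5011/0.2) = 0.66401
  P(4)·log₂(P(4)/Q(4)) = 0.0826·log₂(0.0826/0.2) = -0.10538
  P(5)·log₂(P(5)/Q(5)) = 0.107·log₂(0.107/0.2) = -0.09656

D_KL(P||Q) = -0.04293 + 0.17427 + 0.66401 - 0.10538 - 0.09656 = 0.59341 ≈ 0.5934 bits

D_KL(Q||P) = Σ Q(x) log₂(Q(x)/P(x))

Computing term by term:
  Q(1)·log₂(Q(1)/P(1)) = 0.2·log₂(0.2/0.0099) = 0.86729
  Q(2)·log₂(Q(2)/P(2)) = 0.2·log₂(0.2/0.2994) = -0.11641
  Q(3)·log₂(Q(3)/P(3)) = 0.2·log₂(0.2/0.5011) = -0.26502
  Q(4)·log₂(Q(4)/P(4)) = 0.2·log₂(0.2/0.0826) = 0.25516
  Q(5)·log₂(Q(5)/P(5)) = 0.2·log₂(0.2/0.107) = 0.18048

D_KL(Q||P) = 0.86729 - 0.11641 - 0.26502 + 0.25516 + 0.18048 = 0.92150 ≈ 0.9215 bits

These are NOT equal (difference: 0.3281 bits). KL divergence is asymmetric: D_KL(P||Q) ≠ D_KL(Q||P) in general.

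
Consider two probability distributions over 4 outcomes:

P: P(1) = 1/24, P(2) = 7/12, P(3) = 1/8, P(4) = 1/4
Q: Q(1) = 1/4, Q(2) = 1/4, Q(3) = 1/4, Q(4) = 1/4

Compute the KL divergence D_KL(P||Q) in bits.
0.4804 bits

D_KL(P||Q) = Σ P(x) log₂(P(x)/Q(x))

Computing term by term:
  P(1)·log₂(P(1)/Q(1)) = (1/24)·log₂((1/24)/(1/4)) = -0.10771
  P(2)·log₂(P(2)/Q(2)) = (7/12)·log₂((7/12)/(1/4)) = 0.71306
  P(3)·log₂(P(3)/Q(3)) = (1/8)·log₂((1/8)/(1/4)) = -0.12500
  P(4)·log₂(P(4)/Q(4)) = (1/4)·log₂((1/4)/(1/4)) = 0.00000

D_KL(P||Q) = -0.10771 + 0.71306 - 0.12500 + 0.00000 = 0.48035 ≈ 0.4804 bits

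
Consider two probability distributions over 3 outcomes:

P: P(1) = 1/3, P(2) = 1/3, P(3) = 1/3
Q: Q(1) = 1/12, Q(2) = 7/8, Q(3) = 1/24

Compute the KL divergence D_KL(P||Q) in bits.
1.2026 bits

D_KL(P||Q) = Σ P(x) log₂(P(x)/Q(x))

Computing term by term:
  P(1)·log₂(P(1)/Q(1)) = (1/3)·log₂((1/3)/(1/12)) = 0.66667
  P(2)·log₂(P(2)/Q(2)) = (1/3)·log₂((1/3)/(7/8)) = -0.46411
  P(3)·log₂(P(3)/Q(3)) = (1/3)·log₂((1/3)/(1/24)) = 1.00000

D_KL(P||Q) = 0.66667 - 0.46411 + 1.00000 = 1.20256 ≈ 1.2026 bits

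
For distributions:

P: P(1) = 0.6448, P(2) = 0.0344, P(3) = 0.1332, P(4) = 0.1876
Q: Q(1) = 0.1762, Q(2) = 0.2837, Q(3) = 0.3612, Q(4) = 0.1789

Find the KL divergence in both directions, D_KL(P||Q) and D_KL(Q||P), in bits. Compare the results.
D_KL(P||Q) = 0.9233 bits, D_KL(Q||P) = 1.0414 bits. D_KL(Q||P) is larger than D_KL(P||Q) by 0.1181 bits; the two directions differ.

D_KL(P||Q) = Σ P(x) log₂(P(x)/Q(x))

Computing term by term:
  P(1)·log₂(P(1)/Q(1)) = 0.6448·log₂(0.6448/0.1762) = 1.20683
  P(2)·log₂(P(2)/Q(2)) = 0.0344·log₂(0.0344/0.2837) = -0.10471
  P(3)·log₂(P(3)/Q(3)) = 0.1332·log₂(0.1332/0.3612) = -0.19170
  P(4)·log₂(P(4)/Q(4)) = 0.1876·log₂(0.1876/0.1789) = 0.01285

D_KL(P||Q) = 1.20683 - 0.10471 - 0.19170 + 0.01285 = 0.92327 ≈ 0.9233 bits

D_KL(Q||P) = Σ Q(x) log₂(Q(x)/P(x))

Computing term by term:
  Q(1)·log₂(Q(1)/P(1)) = 0.1762·log₂(0.1762/0.6448) = -0.32978
  Q(2)·log₂(Q(2)/P(2)) = 0.2837·log₂(0.2837/0.0344) = 0.86355
  Q(3)·log₂(Q(3)/P(3)) = 0.3612·log₂(0.3612/0.1332) = 0.51984
  Q(4)·log₂(Q(4)/P(4)) = 0.1789·log₂(0.1789/0.1876) = -0.01226

D_KL(Q||P) = -0.32978 + 0.86355 + 0.51984 - 0.01226 = 1.04135 ≈ 1.0414 bits

These are NOT equal (difference: 0.1181 bits). KL divergence is asymmetric: D_KL(P||Q) ≠ D_KL(Q||P) in general.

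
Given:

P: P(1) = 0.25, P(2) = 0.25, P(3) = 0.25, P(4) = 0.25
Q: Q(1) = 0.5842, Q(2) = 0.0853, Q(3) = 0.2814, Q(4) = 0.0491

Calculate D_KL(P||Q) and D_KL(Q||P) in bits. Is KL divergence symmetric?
D_KL(P||Q) = 0.6261 bits, D_KL(Q||P) = 0.5158 bits. No, KL divergence is not symmetric.

D_KL(P||Q) = Σ P(x) log₂(P(x)/Q(x))

Computing term by term:
  P(1)·log₂(P(1)/Q(1)) = 0.25·log₂(0.25/0.5842) = -0.30613
  P(2)·log₂(P(2)/Q(2)) = 0.25·log₂(0.25/0.0853) = 0.38783
  P(3)·log₂(P(3)/Q(3)) = 0.25·log₂(0.25/0.2814) = -0.04267
  P(4)·log₂(P(4)/Q(4)) = 0.25·log₂(0.25/0.0491) = 0.58703

D_KL(P||Q) = -0.30613 + 0.38783 - 0.04267 + 0.58703 = 0.62606 ≈ 0.6261 bits

D_KL(Q||P) = Σ Q(x) log₂(Q(x)/P(x))

Computing term by term:
  Q(1)·log₂(Q(1)/P(1)) = 0.5842·log₂(0.5842/0.25) = 0.71537
  Q(2)·log₂(Q(2)/P(2)) = 0.0853·log₂(0.0853/0.25) = -0.13233
  Q(3)·log₂(Q(3)/P(3)) = 0.2814·log₂(0.2814/0.25) = 0.04803
  Q(4)·log₂(Q(4)/P(4)) = 0.0491·log₂(0.0491/0.25) = -0.11529

D_KL(Q||P) = 0.71537 - 0.13233 + 0.04803 - 0.11529 = 0.51578 ≈ 0.5158 bits

These are NOT equal (difference: 0.1103 bits). KL divergence is asymmetric: D_KL(P||Q) ≠ D_KL(Q||P) in general.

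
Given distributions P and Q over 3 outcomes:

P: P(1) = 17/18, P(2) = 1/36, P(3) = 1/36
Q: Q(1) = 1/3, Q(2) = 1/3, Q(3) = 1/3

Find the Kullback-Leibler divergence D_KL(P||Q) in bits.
1.2199 bits

D_KL(P||Q) = Σ P(x) log₂(P(x)/Q(x))

Computing term by term:
  P(1)·log₂(P(1)/Q(1)) = (17/18)·log₂((17/18)/(1/3)) = 1.41903
  P(2)·log₂(P(2)/Q(2)) = (1/36)·log₂((1/36)/(1/3)) = -0.09958
  P(3)·log₂(P(3)/Q(3)) = (1/36)·log₂((1/36)/(1/3)) = -0.09958

D_KL(P||Q) = 1.41903 - 0.09958 - 0.09958 = 1.21987 ≈ 1.2199 bits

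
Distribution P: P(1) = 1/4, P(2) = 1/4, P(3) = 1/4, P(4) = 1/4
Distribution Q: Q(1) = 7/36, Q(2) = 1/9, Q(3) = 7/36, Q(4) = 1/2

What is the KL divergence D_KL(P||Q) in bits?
0.2238 bits

D_KL(P||Q) = Σ P(x) log₂(P(x)/Q(x))

Computing term by term:
  P(1)·log₂(P(1)/Q(1)) = (1/4)·log₂((1/4)/(7/36)) = 0.09064
  P(2)·log₂(P(2)/Q(2)) = (1/4)·log₂((1/4)/(1/9)) = 0.29248
  P(3)·log₂(P(3)/Q(3)) = (1/4)·log₂((1/4)/(7/36)) = 0.09064
  P(4)·log₂(P(4)/Q(4)) = (1/4)·log₂((1/4)/(1/2)) = -0.25000

D_KL(P||Q) = 0.09064 + 0.29248 + 0.09064 - 0.25000 = 0.22376 ≈ 0.2238 bits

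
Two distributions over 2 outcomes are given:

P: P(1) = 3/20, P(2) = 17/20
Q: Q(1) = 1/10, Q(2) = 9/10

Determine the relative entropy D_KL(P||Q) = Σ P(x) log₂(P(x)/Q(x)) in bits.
0.0177 bits

D_KL(P||Q) = Σ P(x) log₂(P(x)/Q(x))

Computing term by term:
  P(1)·log₂(P(1)/Q(1)) = (3/20)·log₂((3/20)/(1/10)) = 0.08774
  P(2)·log₂(P(2)/Q(2)) = (17/20)·log₂((17/20)/(9/10)) = -0.07009

D_KL(P||Q) = 0.08774 - 0.07009 = 0.01765 ≈ 0.0177 bits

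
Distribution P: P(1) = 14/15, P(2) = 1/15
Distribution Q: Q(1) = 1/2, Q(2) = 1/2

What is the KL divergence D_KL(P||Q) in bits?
0.6466 bits

D_KL(P||Q) = Σ P(x) log₂(P(x)/Q(x))

Computing term by term:
  P(1)·log₂(P(1)/Q(1)) = (14/15)·log₂((14/15)/(1/2)) = 0.84043
  P(2)·log₂(P(2)/Q(2)) = (1/15)·log₂((1/15)/(1/2)) = -0.19379

D_KL(P||Q) = 0.84043 - 0.19379 = 0.64664 ≈ 0.6466 bits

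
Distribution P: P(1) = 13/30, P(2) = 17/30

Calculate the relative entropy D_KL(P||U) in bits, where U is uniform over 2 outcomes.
0.0129 bits

U(i) = 1/2 for all i

D_KL(P||U) = Σ P(x) log₂(P(x) / (1/2))
           = Σ P(x) log₂(P(x)) + log₂(2)
           = log₂(2) - H(P)

H(P) = -Σ P(x) log₂(P(x)):
  -P(1)·log₂(P(1)) = -(13/30)·log₂(13/30) = 0.52280
  -P(2)·log₂(P(2)) = -(17/30)·log₂(17/30) = 0.46434
H(P) = 0.52280 + 0.46434 = 0.98714 bits

log₂(2) = 1.00000 bits

D_KL(P||U) = 1.00000 - 0.98714 = 0.01286 ≈ 0.0129 bits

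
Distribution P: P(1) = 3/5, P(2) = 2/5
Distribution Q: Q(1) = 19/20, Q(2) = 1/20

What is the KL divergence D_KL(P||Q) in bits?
0.8022 bits

D_KL(P||Q) = Σ P(x) log₂(P(x)/Q(x))

Computing term by term:
  P(1)·log₂(P(1)/Q(1)) = (3/5)·log₂((3/5)/(19/20)) = -0.39778
  P(2)·log₂(P(2)/Q(2)) = (2/5)·log₂((2/5)/(1/20)) = 1.20000

D_KL(P||Q) = -0.39778 + 1.20000 = 0.80222 ≈ 0.8022 bits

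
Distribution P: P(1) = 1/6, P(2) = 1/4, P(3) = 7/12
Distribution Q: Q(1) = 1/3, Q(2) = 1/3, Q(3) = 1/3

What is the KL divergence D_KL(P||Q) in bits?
0.2005 bits

D_KL(P||Q) = Σ P(x) log₂(P(x)/Q(x))

Computing term by term:
  P(1)·log₂(P(1)/Q(1)) = (1/6)·log₂((1/6)/(1/3)) = -0.16667
  P(2)·log₂(P(2)/Q(2)) = (1/4)·log₂((1/4)/(1/3)) = -0.10376
  P(3)·log₂(P(3)/Q(3)) = (7/12)·log₂((7/12)/(1/3)) = 0.47096

D_KL(P||Q) = -0.16667 - 0.10376 + 0.47096 = 0.20053 ≈ 0.2005 bits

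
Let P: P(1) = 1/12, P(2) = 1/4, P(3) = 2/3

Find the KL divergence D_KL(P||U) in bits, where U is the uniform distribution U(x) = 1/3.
0.3962 bits

U(i) = 1/3 for all i

D_KL(P||U) = Σ P(x) log₂(P(x) / (1/3))
           = Σ P(x) log₂(P(x)) + log₂(3)
           = log₂(3) - H(P)

H(P) = -Σ P(x) log₂(P(x)):
  -P(1)·log₂(P(1)) = -(1/12)·log₂(1/12) = 0.29875
  -P(2)·log₂(P(2)) = -(1/4)·log₂(1/4) = 0.50000
  -P(3)·log₂(P(3)) = -(2/3)·log₂(2/3) = 0.38998
H(P) = 0.29875 + 0.50000 + 0.38998 = 1.18873 bits

log₂(3) = 1.58496 bits

D_KL(P||U) = 1.58496 - 1.18873 = 0.39623 ≈ 0.3962 bits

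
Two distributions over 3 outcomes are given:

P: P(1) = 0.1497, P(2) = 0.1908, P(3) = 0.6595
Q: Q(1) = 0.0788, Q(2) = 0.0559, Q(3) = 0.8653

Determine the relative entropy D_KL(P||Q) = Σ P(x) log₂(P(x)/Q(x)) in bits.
0.2181 bits

D_KL(P||Q) = Σ P(x) log₂(P(x)/Q(x))

Computing term by term:
  P(1)·log₂(P(1)/Q(1)) = 0.1497·log₂(0.1497/0.0788) = 0.13859
  P(2)·log₂(P(2)/Q(2)) = 0.1908·log₂(0.1908/0.0559) = 0.33793
  P(3)·log₂(P(3)/Q(3)) = 0.6595·log₂(0.6595/0.8653) = -0.25841

D_KL(P||Q) = 0.13859 + 0.33793 - 0.25841 = 0.21811 ≈ 0.2181 bits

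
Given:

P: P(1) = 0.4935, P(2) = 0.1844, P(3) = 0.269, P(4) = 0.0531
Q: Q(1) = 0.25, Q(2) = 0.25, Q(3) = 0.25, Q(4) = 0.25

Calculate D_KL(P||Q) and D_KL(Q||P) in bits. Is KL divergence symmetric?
D_KL(P||Q) = 0.3130 bits, D_KL(Q||P) = 0.3969 bits. No, KL divergence is not symmetric.

D_KL(P||Q) = Σ P(x) log₂(P(x)/Q(x))

Computing term by term:
  P(1)·log₂(P(1)/Q(1)) = 0.4935·log₂(0.4935/0.25) = 0.48418
  P(2)·log₂(P(2)/Q(2)) = 0.1844·log₂(0.1844/0.25) = -0.08097
  P(3)·log₂(P(3)/Q(3)) = 0.269·log₂(0.269/0.25) = 0.02843
  P(4)·log₂(P(4)/Q(4)) = 0.0531·log₂(0.0531/0.25) = -0.11869

D_KL(P||Q) = 0.48418 - 0.08097 + 0.02843 - 0.11869 = 0.31295 ≈ 0.3130 bits

D_KL(Q||P) = Σ Q(x) log₂(Q(x)/P(x))

Computing term by term:
  Q(1)·log₂(Q(1)/P(1)) = 0.25·log₂(0.25/0.4935) = -0.24528
  Q(2)·log₂(Q(2)/P(2)) = 0.25·log₂(0.25/0.1844) = 0.10977
  Q(3)·log₂(Q(3)/P(3)) = 0.25·log₂(0.25/0.269) = -0.02642
  Q(4)·log₂(Q(4)/P(4)) = 0.25·log₂(0.25/0.0531) = 0.55879

D_KL(Q||P) = -0.24528 + 0.10977 - 0.02642 + 0.55879 = 0.39686 ≈ 0.3969 bits

These are NOT equal (difference: 0.0839 bits). KL divergence is asymmetric: D_KL(P||Q) ≠ D_KL(Q||P) in general.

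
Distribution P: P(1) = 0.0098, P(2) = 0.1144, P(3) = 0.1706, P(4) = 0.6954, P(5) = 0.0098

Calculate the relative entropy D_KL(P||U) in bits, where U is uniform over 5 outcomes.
1.0336 bits

U(i) = 1/5 for all i

D_KL(P||U) = Σ P(x) log₂(P(x) / (1/5))
           = Σ P(x) log₂(P(x)) + log₂(5)
           = log₂(5) - H(P)

H(P) = -Σ P(x) log₂(P(x)):
  -P(1)·log₂(P(1)) = -(0.0098)·log₂(0.0098) = 0.06540
  -P(2)·log₂(P(2)) = -(0.1144)·log₂(0.1144) = 0.35783
  -P(3)·log₂(P(3)) = -(0.1706)·log₂(0.1706) = 0.43525
  -P(4)·log₂(P(4)) = -(0.6954)·log₂(0.6954) = 0.36445
  -P(5)·log₂(P(5)) = -(0.0098)·log₂(0.0098) = 0.06540
H(P) = 0.06540 + 0.35783 + 0.43525 + 0.36445 + 0.06540 = 1.28833 bits

log₂(5) = 2.32193 bits

D_KL(P||U) = 2.32193 - 1.28833 = 1.03360 ≈ 1.0336 bits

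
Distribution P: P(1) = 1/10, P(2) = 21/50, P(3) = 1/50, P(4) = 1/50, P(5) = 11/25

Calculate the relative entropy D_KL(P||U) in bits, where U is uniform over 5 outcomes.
0.7172 bits

U(i) = 1/5 for all i

D_KL(P||U) = Σ P(x) log₂(P(x) / (1/5))
           = Σ P(x) log₂(P(x)) + log₂(5)
           = log₂(5) - H(P)

H(P) = -Σ P(x) log₂(P(x)):
  -P(1)·log₂(P(1)) = -(1/10)·log₂(1/10) = 0.33219
  -P(2)·log₂(P(2)) = -(21/50)·log₂(21/50) = 0.52565
  -P(3)·log₂(P(3)) = -(1/50)·log₂(1/50) = 0.11288
  -P(4)·log₂(P(4)) = -(1/50)·log₂(1/50) = 0.11288
  -P(5)·log₂(P(5)) = -(11/25)·log₂(11/25) = 0.52115
H(P) = 0.33219 + 0.52565 + 0.11288 + 0.11288 + 0.52115 = 1.60475 bits

log₂(5) = 2.32193 bits

D_KL(P||U) = 2.32193 - 1.60475 = 0.71718 ≈ 0.7172 bits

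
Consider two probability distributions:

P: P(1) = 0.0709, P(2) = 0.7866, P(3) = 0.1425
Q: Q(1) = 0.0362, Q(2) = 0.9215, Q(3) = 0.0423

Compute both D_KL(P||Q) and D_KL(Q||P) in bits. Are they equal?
D_KL(P||Q) = 0.1388 bits, D_KL(Q||P) = 0.1012 bits. No, they are not equal.

D_KL(P||Q) = Σ P(x) log₂(P(x)/Q(x))

Computing term by term:
  P(1)·log₂(P(1)/Q(1)) = 0.0709·log₂(0.0709/0.0362) = 0.06876
  P(2)·log₂(P(2)/Q(2)) = 0.7866·log₂(0.7866/0.9215) = -0.17962
  P(3)·log₂(P(3)/Q(3)) = 0.1425·log₂(0.1425/0.0423) = 0.24969

D_KL(P||Q) = 0.06876 - 0.17962 + 0.24969 = 0.13883 ≈ 0.1388 bits

D_KL(Q||P) = Σ Q(x) log₂(Q(x)/P(x))

Computing term by term:
  Q(1)·log₂(Q(1)/P(1)) = 0.0362·log₂(0.0362/0.0709) = -0.03511
  Q(2)·log₂(Q(2)/P(2)) = 0.9215·log₂(0.9215/0.7866) = 0.21043
  Q(3)·log₂(Q(3)/P(3)) = 0.0423·log₂(0.0423/0.1425) = -0.07412

D_KL(Q||P) = -0.03511 + 0.21043 - 0.07412 = 0.10120 ≈ 0.1012 bits

These are NOT equal (difference: 0.0376 bits). KL divergence is asymmetric: D_KL(P||Q) ≠ D_KL(Q||P) in general.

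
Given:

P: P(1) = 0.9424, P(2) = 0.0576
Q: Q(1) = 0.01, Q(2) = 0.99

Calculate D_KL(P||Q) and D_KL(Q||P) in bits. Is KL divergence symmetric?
D_KL(P||Q) = 5.9442 bits, D_KL(Q||P) = 3.9967 bits. No, KL divergence is not symmetric.

D_KL(P||Q) = Σ P(x) log₂(P(x)/Q(x))

Computing term by term:
  P(1)·log₂(P(1)/Q(1)) = 0.9424·log₂(0.9424/0.01) = 6.18051
  P(2)·log₂(P(2)/Q(2)) = 0.0576·log₂(0.0576/0.99) = -0.23635

D_KL(P||Q) = 6.18051 - 0.23635 = 5.94416 ≈ 5.9442 bits

D_KL(Q||P) = Σ Q(x) log₂(Q(x)/P(x))

Computing term by term:
  Q(1)·log₂(Q(1)/P(1)) = 0.01·log₂(0.01/0.9424) = -0.06558
  Q(2)·log₂(Q(2)/P(2)) = 0.99·log₂(0.99/0.0576) = 4.06225

D_KL(Q||P) = -0.06558 + 4.06225 = 3.99667 ≈ 3.9967 bits

These are NOT equal (difference: 1.9475 bits). KL divergence is asymmetric: D_KL(P||Q) ≠ D_KL(Q||P) in general.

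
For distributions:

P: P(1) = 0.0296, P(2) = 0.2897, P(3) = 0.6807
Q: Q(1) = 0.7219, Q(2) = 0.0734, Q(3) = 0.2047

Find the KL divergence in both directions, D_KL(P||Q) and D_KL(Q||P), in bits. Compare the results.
D_KL(P||Q) = 1.6174 bits, D_KL(Q||P) = 2.8264 bits. D_KL(Q||P) is larger than D_KL(P||Q) by 1.2090 bits; the two directions differ.

D_KL(P||Q) = Σ P(x) log₂(P(x)/Q(x))

Computing term by term:
  P(1)·log₂(P(1)/Q(1)) = 0.0296·log₂(0.0296/0.7219) = -0.13640
  P(2)·log₂(P(2)/Q(2)) = 0.2897·log₂(0.2897/0.0734) = 0.57381
  P(3)·log₂(P(3)/Q(3)) = 0.6807·log₂(0.6807/0.2047) = 1.18000

D_KL(P||Q) = -0.13640 + 0.57381 + 1.18000 = 1.61741 ≈ 1.6174 bits

D_KL(Q||P) = Σ Q(x) log₂(Q(x)/P(x))

Computing term by term:
  Q(1)·log₂(Q(1)/P(1)) = 0.7219·log₂(0.7219/0.0296) = 3.32661
  Q(2)·log₂(Q(2)/P(2)) = 0.0734·log₂(0.0734/0.2897) = -0.14538
  Q(3)·log₂(Q(3)/P(3)) = 0.2047·log₂(0.2047/0.6807) = -0.35485

D_KL(Q||P) = 3.32661 - 0.14538 - 0.35485 = 2.82638 ≈ 2.8264 bits

These are NOT equal (difference: 1.2090 bits). KL divergence is asymmetric: D_KL(P||Q) ≠ D_KL(Q||P) in general.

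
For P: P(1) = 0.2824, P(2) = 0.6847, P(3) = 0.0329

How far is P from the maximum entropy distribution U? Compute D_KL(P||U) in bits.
0.5336 bits

U(i) = 1/3 for all i

D_KL(P||U) = Σ P(x) log₂(P(x) / (1/3))
           = Σ P(x) log₂(P(x)) + log₂(3)
           = log₂(3) - H(P)

H(P) = -Σ P(x) log₂(P(x)):
  -P(1)·log₂(P(1)) = -(0.2824)·log₂(0.2824) = 0.51515
  -P(2)·log₂(P(2)) = -(0.6847)·log₂(0.6847) = 0.37416
  -P(3)·log₂(P(3)) = -(0.0329)·log₂(0.0329) = 0.16206
H(P) = 0.51515 + 0.37416 + 0.16206 = 1.05137 bits

log₂(3) = 1.58496 bits

D_KL(P||U) = 1.58496 - 1.05137 = 0.53359 ≈ 0.5336 bits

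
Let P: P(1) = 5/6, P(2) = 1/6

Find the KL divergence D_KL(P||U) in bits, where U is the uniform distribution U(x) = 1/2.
0.3500 bits

U(i) = 1/2 for all i

D_KL(P||U) = Σ P(x) log₂(P(x) / (1/2))
           = Σ P(x) log₂(P(x)) + log₂(2)
           = log₂(2) - H(P)

H(P) = -Σ P(x) log₂(P(x)):
  -P(1)·log₂(P(1)) = -(5/6)·log₂(5/6) = 0.21920
  -P(2)·log₂(P(2)) = -(1/6)·log₂(1/6) = 0.43083
H(P) = 0.21920 + 0.43083 = 0.65003 bits

log₂(2) = 1.00000 bits

D_KL(P||U) = 1.00000 - 0.65003 = 0.34997 ≈ 0.3500 bits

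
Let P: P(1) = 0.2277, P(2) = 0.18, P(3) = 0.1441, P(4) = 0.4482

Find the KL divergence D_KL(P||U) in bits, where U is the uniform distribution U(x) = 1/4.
0.1469 bits

U(i) = 1/4 for all i

D_KL(P||U) = Σ P(x) log₂(P(x) / (1/4))
           = Σ P(x) log₂(P(x)) + log₂(4)
           = log₂(4) - H(P)

H(P) = -Σ P(x) log₂(P(x)):
  -P(1)·log₂(P(1)) = -(0.2277)·log₂(0.2277) = 0.48609
  -P(2)·log₂(P(2)) = -(0.18)·log₂(0.18) = 0.44531
  -P(3)·log₂(P(3)) = -(0.1441)·log₂(0.1441) = 0.40274
  -P(4)·log₂(P(4)) = -(0.4482)·log₂(0.4482) = 0.51892
H(P) = 0.48609 + 0.44531 + 0.40274 + 0.51892 = 1.85306 bits

log₂(4) = 2.00000 bits

D_KL(P||U) = 2.00000 - 1.85306 = 0.14694 ≈ 0.1469 bits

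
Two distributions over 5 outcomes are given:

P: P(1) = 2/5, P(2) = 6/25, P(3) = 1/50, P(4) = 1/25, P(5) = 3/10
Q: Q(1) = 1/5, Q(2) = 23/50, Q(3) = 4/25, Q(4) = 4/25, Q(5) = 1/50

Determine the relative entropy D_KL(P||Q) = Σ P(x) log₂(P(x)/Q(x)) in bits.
1.2068 bits

D_KL(P||Q) = Σ P(x) log₂(P(x)/Q(x))

Computing term by term:
  P(1)·log₂(P(1)/Q(1)) = (2/5)·log₂((2/5)/(1/5)) = 0.40000
  P(2)·log₂(P(2)/Q(2)) = (6/25)·log₂((6/25)/(23/50)) = -0.22526
  P(3)·log₂(P(3)/Q(3)) = (1/50)·log₂((1/50)/(4/25)) = -0.06000
  P(4)·log₂(P(4)/Q(4)) = (1/25)·log₂((1/25)/(4/25)) = -0.08000
  P(5)·log₂(P(5)/Q(5)) = (3/10)·log₂((3/10)/(1/50)) = 1.17207

D_KL(P||Q) = 0.40000 - 0.22526 - 0.06000 - 0.08000 + 1.17207 = 1.20681 ≈ 1.2068 bits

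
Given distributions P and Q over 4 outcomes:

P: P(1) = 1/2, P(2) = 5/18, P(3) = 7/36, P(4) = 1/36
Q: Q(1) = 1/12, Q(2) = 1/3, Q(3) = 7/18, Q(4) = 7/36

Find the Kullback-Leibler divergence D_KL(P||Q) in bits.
0.9470 bits

D_KL(P||Q) = Σ P(x) log₂(P(x)/Q(x))

Computing term by term:
  P(1)·log₂(P(1)/Q(1)) = (1/2)·log₂((1/2)/(1/12)) = 1.29248
  P(2)·log₂(P(2)/Q(2)) = (5/18)·log₂((5/18)/(1/3)) = -0.07307
  P(3)·log₂(P(3)/Q(3)) = (7/36)·log₂((7/36)/(7/18)) = -0.19444
  P(4)·log₂(P(4)/Q(4)) = (1/36)·log₂((1/36)/(7/36)) = -0.07798

D_KL(P||Q) = 1.29248 - 0.07307 - 0.19444 - 0.07798 = 0.94699 ≈ 0.9470 bits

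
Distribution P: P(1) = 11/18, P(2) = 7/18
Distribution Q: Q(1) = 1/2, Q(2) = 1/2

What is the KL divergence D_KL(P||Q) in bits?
0.0359 bits

D_KL(P||Q) = Σ P(x) log₂(P(x)/Q(x))

Computing term by term:
  P(1)·log₂(P(1)/Q(1)) = (11/18)·log₂((11/18)/(1/2)) = 0.17692
  P(2)·log₂(P(2)/Q(2)) = (7/18)·log₂((7/18)/(1/2)) = -0.14100

D_KL(P||Q) = 0.17692 - 0.14100 = 0.03592 ≈ 0.0359 bits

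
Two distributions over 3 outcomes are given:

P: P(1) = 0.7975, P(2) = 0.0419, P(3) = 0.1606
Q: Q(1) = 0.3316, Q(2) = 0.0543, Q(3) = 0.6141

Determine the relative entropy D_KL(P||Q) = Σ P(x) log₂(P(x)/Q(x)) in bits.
0.6832 bits

D_KL(P||Q) = Σ P(x) log₂(P(x)/Q(x))

Computing term by term:
  P(1)·log₂(P(1)/Q(1)) = 0.7975·log₂(0.7975/0.3316) = 1.00967
  P(2)·log₂(P(2)/Q(2)) = 0.0419·log₂(0.0419/0.0543) = -0.01567
  P(3)·log₂(P(3)/Q(3)) = 0.1606·log₂(0.1606/0.6141) = -0.31076

D_KL(P||Q) = 1.00967 - 0.01567 - 0.31076 = 0.68324 ≈ 0.6832 bits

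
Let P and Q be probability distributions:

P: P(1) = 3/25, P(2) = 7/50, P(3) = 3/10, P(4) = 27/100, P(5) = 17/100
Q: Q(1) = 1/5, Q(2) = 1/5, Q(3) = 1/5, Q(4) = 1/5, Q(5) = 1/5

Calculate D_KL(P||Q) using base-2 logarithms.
0.0921 bits

D_KL(P||Q) = Σ P(x) log₂(P(x)/Q(x))

Computing term by term:
  P(1)·log₂(P(1)/Q(1)) = (3/25)·log₂((3/25)/(1/5)) = -0.08844
  P(2)·log₂(P(2)/Q(2)) = (7/50)·log₂((7/50)/(1/5)) = -0.07204
  P(3)·log₂(P(3)/Q(3)) = (3/10)·log₂((3/10)/(1/5)) = 0.17549
  P(4)·log₂(P(4)/Q(4)) = (27/100)·log₂((27/100)/(1/5)) = 0.11690
  P(5)·log₂(P(5)/Q(5)) = (17/100)·log₂((17/100)/(1/5)) = -0.03986

D_KL(P||Q) = -0.08844 - 0.07204 + 0.17549 + 0.11690 - 0.03986 = 0.09205 ≈ 0.0921 bits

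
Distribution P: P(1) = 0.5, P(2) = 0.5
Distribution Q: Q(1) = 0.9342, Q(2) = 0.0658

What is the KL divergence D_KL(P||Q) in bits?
1.0120 bits

D_KL(P||Q) = Σ P(x) log₂(P(x)/Q(x))

Computing term by term:
  P(1)·log₂(P(1)/Q(1)) = 0.5·log₂(0.5/0.9342) = -0.45090
  P(2)·log₂(P(2)/Q(2)) = 0.5·log₂(0.5/0.0658) = 1.46288

D_KL(P||Q) = -0.45090 + 1.46288 = 1.01198 ≈ 1.0120 bits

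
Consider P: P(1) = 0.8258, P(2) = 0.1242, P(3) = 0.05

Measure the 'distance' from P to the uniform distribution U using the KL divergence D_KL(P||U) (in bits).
0.7671 bits

U(i) = 1/3 for all i

D_KL(P||U) = Σ P(x) log₂(P(x) / (1/3))
           = Σ P(x) log₂(P(x)) + log₂(3)
           = log₂(3) - H(P)

H(P) = -Σ P(x) log₂(P(x)):
  -P(1)·log₂(P(1)) = -(0.8258)·log₂(0.8258) = 0.22803
  -P(2)·log₂(P(2)) = -(0.1242)·log₂(0.1242) = 0.37375
  -P(3)·log₂(P(3)) = -(0.05)·log₂(0.05) = 0.21610
H(P) = 0.22803 + 0.37375 + 0.21610 = 0.81788 bits

log₂(3) = 1.58496 bits

D_KL(P||U) = 1.58496 - 0.81788 = 0.76708 ≈ 0.7671 bits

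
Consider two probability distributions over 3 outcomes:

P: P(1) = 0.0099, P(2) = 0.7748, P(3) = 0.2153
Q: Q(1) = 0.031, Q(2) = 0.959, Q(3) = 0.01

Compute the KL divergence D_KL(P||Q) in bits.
0.6987 bits

D_KL(P||Q) = Σ P(x) log₂(P(x)/Q(x))

Computing term by term:
  P(1)·log₂(P(1)/Q(1)) = 0.0099·log₂(0.0099/0.031) = -0.01630
  P(2)·log₂(P(2)/Q(2)) = 0.7748·log₂(0.7748/0.959) = -0.23841
  P(3)·log₂(P(3)/Q(3)) = 0.2153·log₂(0.2153/0.01) = 0.95341

D_KL(P||Q) = -0.01630 - 0.23841 + 0.95341 = 0.69870 ≈ 0.6987 bits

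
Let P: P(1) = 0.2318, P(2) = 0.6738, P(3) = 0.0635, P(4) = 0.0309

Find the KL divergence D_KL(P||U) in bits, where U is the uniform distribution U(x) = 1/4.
0.7198 bits

U(i) = 1/4 for all i

D_KL(P||U) = Σ P(x) log₂(P(x) / (1/4))
           = Σ P(x) log₂(P(x)) + log₂(4)
           = log₂(4) - H(P)

H(P) = -Σ P(x) log₂(P(x)):
  -P(1)·log₂(P(1)) = -(0.2318)·log₂(0.2318) = 0.48888
  -P(2)·log₂(P(2)) = -(0.6738)·log₂(0.6738) = 0.38380
  -P(3)·log₂(P(3)) = -(0.0635)·log₂(0.0635) = 0.25255
  -P(4)·log₂(P(4)) = -(0.0309)·log₂(0.0309) = 0.15500
H(P) = 0.48888 + 0.38380 + 0.25255 + 0.15500 = 1.28023 bits

log₂(4) = 2.00000 bits

D_KL(P||U) = 2.00000 - 1.28023 = 0.71977 ≈ 0.7198 bits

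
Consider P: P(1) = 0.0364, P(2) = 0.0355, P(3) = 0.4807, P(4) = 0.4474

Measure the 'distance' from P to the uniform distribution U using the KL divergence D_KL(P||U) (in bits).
0.6279 bits

U(i) = 1/4 for all i

D_KL(P||U) = Σ P(x) log₂(P(x) / (1/4))
           = Σ P(x) log₂(P(x)) + log₂(4)
           = log₂(4) - H(P)

H(P) = -Σ P(x) log₂(P(x)):
  -P(1)·log₂(P(1)) = -(0.0364)·log₂(0.0364) = 0.17399
  -P(2)·log₂(P(2)) = -(0.0355)·log₂(0.0355) = 0.17097
  -P(3)·log₂(P(3)) = -(0.4807)·log₂(0.4807) = 0.50800
  -P(4)·log₂(P(4)) = -(0.4474)·log₂(0.4474) = 0.51915
H(P) = 0.17399 + 0.17097 + 0.50800 + 0.51915 = 1.37211 bits

log₂(4) = 2.00000 bits

D_KL(P||U) = 2.00000 - 1.37211 = 0.62789 ≈ 0.6279 bits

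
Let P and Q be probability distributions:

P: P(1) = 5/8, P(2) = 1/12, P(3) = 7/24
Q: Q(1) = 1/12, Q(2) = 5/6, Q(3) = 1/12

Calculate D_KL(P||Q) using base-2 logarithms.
2.0671 bits

D_KL(P||Q) = Σ P(x) log₂(P(x)/Q(x))

Computing term by term:
  P(1)·log₂(P(1)/Q(1)) = (5/8)·log₂((5/8)/(1/12)) = 1.81681
  P(2)·log₂(P(2)/Q(2)) = (1/12)·log₂((1/12)/(5/6)) = -0.27683
  P(3)·log₂(P(3)/Q(3)) = (7/24)·log₂((7/24)/(1/12)) = 0.52715

D_KL(P||Q) = 1.81681 - 0.27683 + 0.52715 = 2.06713 ≈ 2.0671 bits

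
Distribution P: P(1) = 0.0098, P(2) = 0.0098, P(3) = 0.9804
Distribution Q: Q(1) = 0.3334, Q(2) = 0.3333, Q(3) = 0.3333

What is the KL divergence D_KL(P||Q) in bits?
1.4263 bits

D_KL(P||Q) = Σ P(x) log₂(P(x)/Q(x))

Computing term by term:
  P(1)·log₂(P(1)/Q(1)) = 0.0098·log₂(0.0098/0.3334) = -0.04987
  P(2)·log₂(P(2)/Q(2)) = 0.0098·log₂(0.0098/0.3333) = -0.04986
  P(3)·log₂(P(3)/Q(3)) = 0.9804·log₂(0.9804/0.3333) = 1.52604

D_KL(P||Q) = -0.04987 - 0.04986 + 1.52604 = 1.42631 ≈ 1.4263 bits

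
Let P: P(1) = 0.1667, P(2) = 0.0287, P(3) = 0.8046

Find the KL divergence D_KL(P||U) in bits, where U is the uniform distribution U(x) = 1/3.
0.7547 bits

U(i) = 1/3 for all i

D_KL(P||U) = Σ P(x) log₂(P(x) / (1/3))
           = Σ P(x) log₂(P(x)) + log₂(3)
           = log₂(3) - H(P)

H(P) = -Σ P(x) log₂(P(x)):
  -P(1)·log₂(P(1)) = -(0.1667)·log₂(0.1667) = 0.43087
  -P(2)·log₂(P(2)) = -(0.0287)·log₂(0.0287) = 0.14702
  -P(3)·log₂(P(3)) = -(0.8046)·log₂(0.8046) = 0.25237
H(P) = 0.43087 + 0.14702 + 0.25237 = 0.83026 bits

log₂(3) = 1.58496 bits

D_KL(P||U) = 1.58496 - 0.83026 = 0.75470 ≈ 0.7547 bits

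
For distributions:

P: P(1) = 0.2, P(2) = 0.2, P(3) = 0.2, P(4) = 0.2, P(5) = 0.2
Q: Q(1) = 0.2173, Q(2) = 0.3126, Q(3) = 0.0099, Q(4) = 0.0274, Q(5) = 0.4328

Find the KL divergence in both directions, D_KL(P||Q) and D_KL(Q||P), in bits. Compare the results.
D_KL(P||Q) = 1.0653 bits, D_KL(Q||P) = 0.5879 bits. D_KL(P||Q) is larger than D_KL(Q||P) by 0.4774 bits; the two directions differ.

D_KL(P||Q) = Σ P(x) log₂(P(x)/Q(x))

Computing term by term:
  P(1)·log₂(P(1)/Q(1)) = 0.2·log₂(0.2/0.2173) = -0.02394
  P(2)·log₂(P(2)/Q(2)) = 0.2·log₂(0.2/0.3126) = -0.12886
  P(3)·log₂(P(3)/Q(3)) = 0.2·log₂(0.2/0.0099) = 0.86729
  P(4)·log₂(P(4)/Q(4)) = 0.2·log₂(0.2/0.0274) = 0.57355
  P(5)·log₂(P(5)/Q(5)) = 0.2·log₂(0.2/0.4328) = -0.22274

D_KL(P||Q) = -0.02394 - 0.12886 + 0.86729 + 0.57355 - 0.22274 = 1.06530 ≈ 1.0653 bits

D_KL(Q||P) = Σ Q(x) log₂(Q(x)/P(x))

Computing term by term:
  Q(1)·log₂(Q(1)/P(1)) = 0.2173·log₂(0.2173/0.2) = 0.02601
  Q(2)·log₂(Q(2)/P(2)) = 0.3126·log₂(0.3126/0.2) = 0.20141
  Q(3)·log₂(Q(3)/P(3)) = 0.0099·log₂(0.0099/0.2) = -0.04293
  Q(4)·log₂(Q(4)/P(4)) = 0.0274·log₂(0.0274/0.2) = -0.07858
  Q(5)·log₂(Q(5)/P(5)) = 0.4328·log₂(0.4328/0.2) = 0.48201

D_KL(Q||P) = 0.02601 + 0.20141 - 0.04293 - 0.07858 + 0.48201 = 0.58792 ≈ 0.5879 bits

These are NOT equal (difference: 0.4774 bits). KL divergence is asymmetric: D_KL(P||Q) ≠ D_KL(Q||P) in general.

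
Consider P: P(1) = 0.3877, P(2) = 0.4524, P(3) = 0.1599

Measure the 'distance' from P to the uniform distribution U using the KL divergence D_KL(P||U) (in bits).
0.1144 bits

U(i) = 1/3 for all i

D_KL(P||U) = Σ P(x) log₂(P(x) / (1/3))
           = Σ P(x) log₂(P(x)) + log₂(3)
           = log₂(3) - H(P)

H(P) = -Σ P(x) log₂(P(x)):
  -P(1)·log₂(P(1)) = -(0.3877)·log₂(0.3877) = 0.52998
  -P(2)·log₂(P(2)) = -(0.4524)·log₂(0.4524) = 0.51769
  -P(3)·log₂(P(3)) = -(0.1599)·log₂(0.1599) = 0.42290
H(P) = 0.52998 + 0.51769 + 0.42290 = 1.47057 bits

log₂(3) = 1.58496 bits

D_KL(P||U) = 1.58496 - 1.47057 = 0.11439 ≈ 0.1144 bits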